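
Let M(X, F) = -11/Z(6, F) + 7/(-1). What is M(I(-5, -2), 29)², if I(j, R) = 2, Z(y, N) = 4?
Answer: 1521/16 ≈ 95.063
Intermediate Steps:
M(X, F) = -39/4 (M(X, F) = -11/4 + 7/(-1) = -11*¼ + 7*(-1) = -11/4 - 7 = -39/4)
M(I(-5, -2), 29)² = (-39/4)² = 1521/16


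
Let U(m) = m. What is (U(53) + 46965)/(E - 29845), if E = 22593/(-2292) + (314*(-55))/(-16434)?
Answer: -26833548744/17037806177 ≈ -1.5749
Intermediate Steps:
E = -5025917/570708 (E = 22593*(-1/2292) - 17270*(-1/16434) = -7531/764 + 785/747 = -5025917/570708 ≈ -8.8065)
(U(53) + 46965)/(E - 29845) = (53 + 46965)/(-5025917/570708 - 29845) = 47018/(-17037806177/570708) = 47018*(-570708/17037806177) = -26833548744/17037806177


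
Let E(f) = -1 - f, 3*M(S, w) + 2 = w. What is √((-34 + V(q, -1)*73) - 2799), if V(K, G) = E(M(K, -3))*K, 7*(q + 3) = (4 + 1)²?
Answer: I*√1237089/21 ≈ 52.964*I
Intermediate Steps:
M(S, w) = -⅔ + w/3
q = 4/7 (q = -3 + (4 + 1)²/7 = -3 + (⅐)*5² = -3 + (⅐)*25 = -3 + 25/7 = 4/7 ≈ 0.57143)
V(K, G) = 2*K/3 (V(K, G) = (-1 - (-⅔ + (⅓)*(-3)))*K = (-1 - (-⅔ - 1))*K = (-1 - 1*(-5/3))*K = (-1 + 5/3)*K = 2*K/3)
√((-34 + V(q, -1)*73) - 2799) = √((-34 + ((⅔)*(4/7))*73) - 2799) = √((-34 + (8/21)*73) - 2799) = √((-34 + 584/21) - 2799) = √(-130/21 - 2799) = √(-58909/21) = I*√1237089/21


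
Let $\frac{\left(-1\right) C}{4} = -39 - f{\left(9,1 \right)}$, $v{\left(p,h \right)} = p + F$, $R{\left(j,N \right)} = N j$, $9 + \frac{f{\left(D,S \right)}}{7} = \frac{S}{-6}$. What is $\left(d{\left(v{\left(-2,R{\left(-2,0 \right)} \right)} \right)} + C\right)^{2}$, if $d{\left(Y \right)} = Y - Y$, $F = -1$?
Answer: $\frac{91204}{9} \approx 10134.0$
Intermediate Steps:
$f{\left(D,S \right)} = -63 - \frac{7 S}{6}$ ($f{\left(D,S \right)} = -63 + 7 \frac{S}{-6} = -63 + 7 S \left(- \frac{1}{6}\right) = -63 + 7 \left(- \frac{S}{6}\right) = -63 - \frac{7 S}{6}$)
$v{\left(p,h \right)} = -1 + p$ ($v{\left(p,h \right)} = p - 1 = -1 + p$)
$C = - \frac{302}{3}$ ($C = - 4 \left(-39 - \left(-63 - \frac{7}{6}\right)\right) = - 4 \left(-39 - - \frac{385}{6}\right) = - 4 \left(-39 + \frac{385}{6}\right) = \left(-4\right) \frac{151}{6} = - \frac{302}{3} \approx -100.67$)
$d{\left(Y \right)} = 0$
$\left(d{\left(v{\left(-2,R{\left(-2,0 \right)} \right)} \right)} + C\right)^{2} = \left(0 - \frac{302}{3}\right)^{2} = \left(- \frac{302}{3}\right)^{2} = \frac{91204}{9}$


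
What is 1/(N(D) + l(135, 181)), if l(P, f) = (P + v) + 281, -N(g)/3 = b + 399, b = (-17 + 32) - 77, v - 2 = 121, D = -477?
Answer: -1/472 ≈ -0.0021186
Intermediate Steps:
v = 123 (v = 2 + 121 = 123)
b = -62 (b = 15 - 77 = -62)
N(g) = -1011 (N(g) = -3*(-62 + 399) = -3*337 = -1011)
l(P, f) = 404 + P (l(P, f) = (P + 123) + 281 = (123 + P) + 281 = 404 + P)
1/(N(D) + l(135, 181)) = 1/(-1011 + (404 + 135)) = 1/(-1011 + 539) = 1/(-472) = -1/472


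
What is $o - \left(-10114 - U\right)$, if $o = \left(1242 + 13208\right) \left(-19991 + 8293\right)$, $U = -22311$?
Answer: $-169048297$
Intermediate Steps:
$o = -169036100$ ($o = 14450 \left(-11698\right) = -169036100$)
$o - \left(-10114 - U\right) = -169036100 - \left(-10114 - -22311\right) = -169036100 - \left(-10114 + 22311\right) = -169036100 - 12197 = -169048297$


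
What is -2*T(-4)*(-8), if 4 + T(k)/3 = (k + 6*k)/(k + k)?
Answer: -24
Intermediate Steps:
T(k) = -3/2 (T(k) = -12 + 3*((k + 6*k)/(k + k)) = -12 + 3*((7*k)/((2*k))) = -12 + 3*((7*k)*(1/(2*k))) = -12 + 3*(7/2) = -12 + 21/2 = -3/2)
-2*T(-4)*(-8) = -2*(-3/2)*(-8) = 3*(-8) = -24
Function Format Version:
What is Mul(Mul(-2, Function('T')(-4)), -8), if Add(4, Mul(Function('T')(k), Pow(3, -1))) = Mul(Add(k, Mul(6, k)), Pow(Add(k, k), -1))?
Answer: -24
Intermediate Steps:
Function('T')(k) = Rational(-3, 2) (Function('T')(k) = Add(-12, Mul(3, Mul(Add(k, Mul(6, k)), Pow(Add(k, k), -1)))) = Add(-12, Mul(3, Mul(Mul(7, k), Pow(Mul(2, k), -1)))) = Add(-12, Mul(3, Mul(Mul(7, k), Mul(Rational(1, 2), Pow(k, -1))))) = Add(-12, Mul(3, Rational(7, 2))) = Add(-12, Rational(21, 2)) = Rational(-3, 2))
Mul(Mul(-2, Function('T')(-4)), -8) = Mul(Mul(-2, Rational(-3, 2)), -8) = Mul(3, -8) = -24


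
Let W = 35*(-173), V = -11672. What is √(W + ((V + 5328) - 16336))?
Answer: I*√28735 ≈ 169.51*I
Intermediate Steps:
W = -6055
√(W + ((V + 5328) - 16336)) = √(-6055 + ((-11672 + 5328) - 16336)) = √(-6055 + (-6344 - 16336)) = √(-6055 - 22680) = √(-28735) = I*√28735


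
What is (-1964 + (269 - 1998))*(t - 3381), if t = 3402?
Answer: -77553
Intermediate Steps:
(-1964 + (269 - 1998))*(t - 3381) = (-1964 + (269 - 1998))*(3402 - 3381) = (-1964 - 1729)*21 = -3693*21 = -77553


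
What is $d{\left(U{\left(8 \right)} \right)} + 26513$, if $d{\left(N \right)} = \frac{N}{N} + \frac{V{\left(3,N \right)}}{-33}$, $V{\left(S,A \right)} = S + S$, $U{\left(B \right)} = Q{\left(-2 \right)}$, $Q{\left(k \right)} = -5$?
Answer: $\frac{291652}{11} \approx 26514.0$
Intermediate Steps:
$U{\left(B \right)} = -5$
$V{\left(S,A \right)} = 2 S$
$d{\left(N \right)} = \frac{9}{11}$ ($d{\left(N \right)} = \frac{N}{N} + \frac{2 \cdot 3}{-33} = 1 + 6 \left(- \frac{1}{33}\right) = 1 - \frac{2}{11} = \frac{9}{11}$)
$d{\left(U{\left(8 \right)} \right)} + 26513 = \frac{9}{11} + 26513 = \frac{291652}{11}$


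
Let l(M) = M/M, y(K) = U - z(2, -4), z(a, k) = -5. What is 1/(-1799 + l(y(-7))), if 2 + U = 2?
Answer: -1/1798 ≈ -0.00055617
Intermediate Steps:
U = 0 (U = -2 + 2 = 0)
y(K) = 5 (y(K) = 0 - 1*(-5) = 0 + 5 = 5)
l(M) = 1
1/(-1799 + l(y(-7))) = 1/(-1799 + 1) = 1/(-1798) = -1/1798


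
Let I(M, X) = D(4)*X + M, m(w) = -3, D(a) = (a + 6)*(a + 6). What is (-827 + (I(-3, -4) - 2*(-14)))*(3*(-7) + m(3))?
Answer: 28848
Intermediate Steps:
D(a) = (6 + a)² (D(a) = (6 + a)*(6 + a) = (6 + a)²)
I(M, X) = M + 100*X (I(M, X) = (6 + 4)²*X + M = 10²*X + M = 100*X + M = M + 100*X)
(-827 + (I(-3, -4) - 2*(-14)))*(3*(-7) + m(3)) = (-827 + ((-3 + 100*(-4)) - 2*(-14)))*(3*(-7) - 3) = (-827 + ((-3 - 400) + 28))*(-21 - 3) = (-827 + (-403 + 28))*(-24) = (-827 - 375)*(-24) = -1202*(-24) = 28848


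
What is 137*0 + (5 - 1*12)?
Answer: -7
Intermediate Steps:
137*0 + (5 - 1*12) = 0 + (5 - 12) = 0 - 7 = -7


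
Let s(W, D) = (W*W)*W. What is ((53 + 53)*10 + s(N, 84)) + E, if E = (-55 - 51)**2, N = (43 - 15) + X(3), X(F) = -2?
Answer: 29872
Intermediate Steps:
N = 26 (N = (43 - 15) - 2 = 28 - 2 = 26)
s(W, D) = W**3 (s(W, D) = W**2*W = W**3)
E = 11236 (E = (-106)**2 = 11236)
((53 + 53)*10 + s(N, 84)) + E = ((53 + 53)*10 + 26**3) + 11236 = (106*10 + 17576) + 11236 = (1060 + 17576) + 11236 = 18636 + 11236 = 29872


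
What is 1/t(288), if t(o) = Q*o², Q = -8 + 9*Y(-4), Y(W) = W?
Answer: -1/3649536 ≈ -2.7401e-7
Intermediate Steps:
Q = -44 (Q = -8 + 9*(-4) = -8 - 36 = -44)
t(o) = -44*o²
1/t(288) = 1/(-44*288²) = 1/(-44*82944) = 1/(-3649536) = -1/3649536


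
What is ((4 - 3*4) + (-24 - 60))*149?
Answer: -13708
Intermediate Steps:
((4 - 3*4) + (-24 - 60))*149 = ((4 - 12) - 84)*149 = (-8 - 84)*149 = -92*149 = -13708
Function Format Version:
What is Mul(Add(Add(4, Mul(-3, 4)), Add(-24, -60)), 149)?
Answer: -13708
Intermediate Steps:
Mul(Add(Add(4, Mul(-3, 4)), Add(-24, -60)), 149) = Mul(Add(Add(4, -12), -84), 149) = Mul(Add(-8, -84), 149) = Mul(-92, 149) = -13708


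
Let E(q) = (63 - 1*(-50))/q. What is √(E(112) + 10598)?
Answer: √8309623/28 ≈ 102.95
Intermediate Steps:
E(q) = 113/q (E(q) = (63 + 50)/q = 113/q)
√(E(112) + 10598) = √(113/112 + 10598) = √(1187089/112) = √8309623/28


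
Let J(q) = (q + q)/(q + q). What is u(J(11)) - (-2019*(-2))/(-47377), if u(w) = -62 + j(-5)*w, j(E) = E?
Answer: -3170221/47377 ≈ -66.915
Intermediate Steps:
J(q) = 1 (J(q) = (2*q)/((2*q)) = (2*q)*(1/(2*q)) = 1)
u(w) = -62 - 5*w
u(J(11)) - (-2019*(-2))/(-47377) = (-62 - 5*1) - (-2019*(-2))/(-47377) = (-62 - 5) - 4038*(-1)/47377 = -67 - 1*(-4038/47377) = -67 + 4038/47377 = -3170221/47377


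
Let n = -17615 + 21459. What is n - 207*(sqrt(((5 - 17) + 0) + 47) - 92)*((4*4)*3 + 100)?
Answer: 2822356 - 30636*sqrt(35) ≈ 2.6411e+6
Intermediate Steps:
n = 3844
n - 207*(sqrt(((5 - 17) + 0) + 47) - 92)*((4*4)*3 + 100) = 3844 - 207*(sqrt(((5 - 17) + 0) + 47) - 92)*((4*4)*3 + 100) = 3844 - 207*(sqrt((-12 + 0) + 47) - 92)*(16*3 + 100) = 3844 - 207*(sqrt(-12 + 47) - 92)*(48 + 100) = 3844 - 207*(sqrt(35) - 92)*148 = 3844 - 207*(-92 + sqrt(35))*148 = 3844 - 207*(-13616 + 148*sqrt(35)) = 3844 + (2818512 - 30636*sqrt(35)) = 2822356 - 30636*sqrt(35)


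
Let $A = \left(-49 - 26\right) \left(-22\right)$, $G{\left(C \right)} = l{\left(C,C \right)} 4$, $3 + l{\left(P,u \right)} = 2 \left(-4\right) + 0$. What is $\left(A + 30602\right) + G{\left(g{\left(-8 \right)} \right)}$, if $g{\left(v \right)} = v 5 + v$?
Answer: $32208$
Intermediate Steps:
$l{\left(P,u \right)} = -11$ ($l{\left(P,u \right)} = -3 + \left(2 \left(-4\right) + 0\right) = -3 + \left(-8 + 0\right) = -3 - 8 = -11$)
$g{\left(v \right)} = 6 v$ ($g{\left(v \right)} = 5 v + v = 6 v$)
$G{\left(C \right)} = -44$ ($G{\left(C \right)} = \left(-11\right) 4 = -44$)
$A = 1650$ ($A = \left(-75\right) \left(-22\right) = 1650$)
$\left(A + 30602\right) + G{\left(g{\left(-8 \right)} \right)} = \left(1650 + 30602\right) - 44 = 32252 - 44 = 32208$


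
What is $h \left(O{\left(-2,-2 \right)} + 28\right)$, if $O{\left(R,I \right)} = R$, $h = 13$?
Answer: $338$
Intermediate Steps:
$h \left(O{\left(-2,-2 \right)} + 28\right) = 13 \left(-2 + 28\right) = 13 \cdot 26 = 338$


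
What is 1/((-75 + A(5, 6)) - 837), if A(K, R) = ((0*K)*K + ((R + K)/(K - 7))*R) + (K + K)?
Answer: -1/935 ≈ -0.0010695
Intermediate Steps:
A(K, R) = 2*K + R*(K + R)/(-7 + K) (A(K, R) = (0*K + ((K + R)/(-7 + K))*R) + 2*K = (0 + ((K + R)/(-7 + K))*R) + 2*K = (0 + R*(K + R)/(-7 + K)) + 2*K = R*(K + R)/(-7 + K) + 2*K = 2*K + R*(K + R)/(-7 + K))
1/((-75 + A(5, 6)) - 837) = 1/((-75 + (6**2 - 14*5 + 2*5**2 + 5*6)/(-7 + 5)) - 837) = 1/((-75 + (36 - 70 + 2*25 + 30)/(-2)) - 837) = 1/((-75 - (36 - 70 + 50 + 30)/2) - 837) = 1/((-75 - 1/2*46) - 837) = 1/((-75 - 23) - 837) = 1/(-98 - 837) = 1/(-935) = -1/935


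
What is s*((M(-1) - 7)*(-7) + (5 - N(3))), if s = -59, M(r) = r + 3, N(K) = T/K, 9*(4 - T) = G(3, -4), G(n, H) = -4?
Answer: -61360/27 ≈ -2272.6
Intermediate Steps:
T = 40/9 (T = 4 - ⅑*(-4) = 4 + 4/9 = 40/9 ≈ 4.4444)
N(K) = 40/(9*K)
M(r) = 3 + r
s*((M(-1) - 7)*(-7) + (5 - N(3))) = -59*(((3 - 1) - 7)*(-7) + (5 - 40/(9*3))) = -59*((2 - 7)*(-7) + (5 - 40/(9*3))) = -59*(-5*(-7) + (5 - 1*40/27)) = -59*(35 + (5 - 40/27)) = -59*(35 + 95/27) = -59*1040/27 = -61360/27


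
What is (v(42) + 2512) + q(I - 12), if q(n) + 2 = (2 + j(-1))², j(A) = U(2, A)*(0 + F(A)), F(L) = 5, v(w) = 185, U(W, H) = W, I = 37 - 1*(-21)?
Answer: 2839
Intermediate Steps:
I = 58 (I = 37 + 21 = 58)
j(A) = 10 (j(A) = 2*(0 + 5) = 2*5 = 10)
q(n) = 142 (q(n) = -2 + (2 + 10)² = -2 + 12² = -2 + 144 = 142)
(v(42) + 2512) + q(I - 12) = (185 + 2512) + 142 = 2697 + 142 = 2839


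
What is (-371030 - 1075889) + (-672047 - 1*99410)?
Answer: -2218376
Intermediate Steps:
(-371030 - 1075889) + (-672047 - 1*99410) = -1446919 + (-672047 - 99410) = -1446919 - 771457 = -2218376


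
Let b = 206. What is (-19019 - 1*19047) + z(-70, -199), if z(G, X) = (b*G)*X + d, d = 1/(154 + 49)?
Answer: 574797343/203 ≈ 2.8315e+6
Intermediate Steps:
d = 1/203 ≈ 0.0049261
z(G, X) = 1/203 + 206*G*X (z(G, X) = (206*G)*X + 1/203 = 206*G*X + 1/203 = 1/203 + 206*G*X)
(-19019 - 1*19047) + z(-70, -199) = (-19019 - 1*19047) + (1/203 + 206*(-70)*(-199)) = (-19019 - 19047) + (1/203 + 2869580) = -38066 + 582524741/203 = 574797343/203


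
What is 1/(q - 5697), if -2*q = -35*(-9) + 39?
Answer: -1/5874 ≈ -0.00017024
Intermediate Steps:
q = -177 (q = -(-35*(-9) + 39)/2 = -(315 + 39)/2 = -1/2*354 = -177)
1/(q - 5697) = 1/(-177 - 5697) = 1/(-5874) = -1/5874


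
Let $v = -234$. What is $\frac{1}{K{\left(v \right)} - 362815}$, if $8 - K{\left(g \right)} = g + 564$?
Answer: $- \frac{1}{363137} \approx -2.7538 \cdot 10^{-6}$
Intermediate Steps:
$K{\left(g \right)} = -556 - g$ ($K{\left(g \right)} = 8 - \left(g + 564\right) = 8 - \left(564 + g\right) = -556 - g$)
$\frac{1}{K{\left(v \right)} - 362815} = \frac{1}{\left(-556 - -234\right) - 362815} = \frac{1}{\left(-556 + 234\right) - 362815} = \frac{1}{-322 - 362815} = \frac{1}{-363137} = - \frac{1}{363137}$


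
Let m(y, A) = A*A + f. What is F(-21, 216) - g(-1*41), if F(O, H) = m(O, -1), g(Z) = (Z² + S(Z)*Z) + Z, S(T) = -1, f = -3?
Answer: -1683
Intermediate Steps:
m(y, A) = -3 + A² (m(y, A) = A*A - 3 = A² - 3 = -3 + A²)
g(Z) = Z² (g(Z) = (Z² - Z) + Z = Z²)
F(O, H) = -2 (F(O, H) = -3 + (-1)² = -3 + 1 = -2)
F(-21, 216) - g(-1*41) = -2 - (-1*41)² = -2 - 1*(-41)² = -2 - 1*1681 = -2 - 1681 = -1683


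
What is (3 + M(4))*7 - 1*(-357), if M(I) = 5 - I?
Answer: 385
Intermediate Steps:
(3 + M(4))*7 - 1*(-357) = (3 + (5 - 1*4))*7 - 1*(-357) = (3 + (5 - 4))*7 + 357 = (3 + 1)*7 + 357 = 4*7 + 357 = 28 + 357 = 385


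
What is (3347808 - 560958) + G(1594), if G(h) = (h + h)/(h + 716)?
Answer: 3218813344/1155 ≈ 2.7869e+6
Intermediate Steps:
G(h) = 2*h/(716 + h) (G(h) = (2*h)/(716 + h) = 2*h/(716 + h))
(3347808 - 560958) + G(1594) = (3347808 - 560958) + 2*1594/(716 + 1594) = 2786850 + 2*1594/2310 = 2786850 + 2*1594*(1/2310) = 2786850 + 1594/1155 = 3218813344/1155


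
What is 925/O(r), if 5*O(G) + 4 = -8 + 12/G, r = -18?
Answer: -13875/38 ≈ -365.13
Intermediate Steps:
O(G) = -12/5 + 12/(5*G) (O(G) = -⅘ + (-8 + 12/G)/5 = -⅘ + (-8/5 + 12/(5*G)) = -12/5 + 12/(5*G))
925/O(r) = 925/(((12/5)*(1 - 1*(-18))/(-18))) = 925/(((12/5)*(-1/18)*(1 + 18))) = 925/(((12/5)*(-1/18)*19)) = 925/(-38/15) = 925*(-15/38) = -13875/38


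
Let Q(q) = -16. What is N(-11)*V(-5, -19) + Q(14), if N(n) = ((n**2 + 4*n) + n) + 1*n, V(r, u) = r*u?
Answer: 5209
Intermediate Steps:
N(n) = n**2 + 6*n (N(n) = (n**2 + 5*n) + n = n**2 + 6*n)
N(-11)*V(-5, -19) + Q(14) = (-11*(6 - 11))*(-5*(-19)) - 16 = -11*(-5)*95 - 16 = 55*95 - 16 = 5225 - 16 = 5209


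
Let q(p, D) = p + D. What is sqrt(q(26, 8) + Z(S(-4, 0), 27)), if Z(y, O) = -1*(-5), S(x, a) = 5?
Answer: sqrt(39) ≈ 6.2450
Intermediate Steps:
q(p, D) = D + p
Z(y, O) = 5
sqrt(q(26, 8) + Z(S(-4, 0), 27)) = sqrt((8 + 26) + 5) = sqrt(34 + 5) = sqrt(39)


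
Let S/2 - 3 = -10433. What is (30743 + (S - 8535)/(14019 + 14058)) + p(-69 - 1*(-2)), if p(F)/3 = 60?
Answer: 868195676/28077 ≈ 30922.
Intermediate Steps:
p(F) = 180 (p(F) = 3*60 = 180)
S = -20860 (S = 6 + 2*(-10433) = 6 - 20866 = -20860)
(30743 + (S - 8535)/(14019 + 14058)) + p(-69 - 1*(-2)) = (30743 + (-20860 - 8535)/(14019 + 14058)) + 180 = (30743 - 29395/28077) + 180 = 863141816/28077 + 180 = 868195676/28077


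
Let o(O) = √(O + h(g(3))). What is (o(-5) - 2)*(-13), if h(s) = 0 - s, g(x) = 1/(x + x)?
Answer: 26 - 13*I*√186/6 ≈ 26.0 - 29.549*I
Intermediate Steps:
g(x) = 1/(2*x)
h(s) = -s
o(O) = √(-⅙ + O) (o(O) = √(O - 1/(2*3)) = √(O - 1*⅙) = √(O - ⅙) = √(-⅙ + O))
(o(-5) - 2)*(-13) = (√(-6 + 36*(-5))/6 - 2)*(-13) = (√(-6 - 180)/6 - 2)*(-13) = (√(-186)/6 - 2)*(-13) = ((I*√186)/6 - 2)*(-13) = (I*√186/6 - 2)*(-13) = (-2 + I*√186/6)*(-13) = 26 - 13*I*√186/6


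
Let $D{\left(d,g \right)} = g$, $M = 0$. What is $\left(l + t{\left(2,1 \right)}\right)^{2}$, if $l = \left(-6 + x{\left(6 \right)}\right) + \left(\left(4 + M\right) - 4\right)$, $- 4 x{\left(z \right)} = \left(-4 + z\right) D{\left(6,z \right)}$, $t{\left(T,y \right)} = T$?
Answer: $49$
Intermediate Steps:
$x{\left(z \right)} = - \frac{z \left(-4 + z\right)}{4}$ ($x{\left(z \right)} = - \frac{\left(-4 + z\right) z}{4} = - \frac{z \left(-4 + z\right)}{4}$)
$l = -9$ ($l = \left(-6 + \frac{1}{4} \cdot 6 \left(4 - 6\right)\right) + \left(\left(4 + 0\right) - 4\right) = \left(-6 + \frac{1}{4} \cdot 6 \left(4 - 6\right)\right) + \left(4 - 4\right) = \left(-6 + \frac{1}{4} \cdot 6 \left(-2\right)\right) + 0 = \left(-6 - 3\right) + 0 = -9 + 0 = -9$)
$\left(l + t{\left(2,1 \right)}\right)^{2} = \left(-9 + 2\right)^{2} = \left(-7\right)^{2} = 49$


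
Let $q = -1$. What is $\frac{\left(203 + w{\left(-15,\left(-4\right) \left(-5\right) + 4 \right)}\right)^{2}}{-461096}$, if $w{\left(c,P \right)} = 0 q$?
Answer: $- \frac{41209}{461096} \approx -0.089372$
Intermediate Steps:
$w{\left(c,P \right)} = 0$ ($w{\left(c,P \right)} = 0 \left(-1\right) = 0$)
$\frac{\left(203 + w{\left(-15,\left(-4\right) \left(-5\right) + 4 \right)}\right)^{2}}{-461096} = \frac{\left(203 + 0\right)^{2}}{-461096} = 203^{2} \left(- \frac{1}{461096}\right) = 41209 \left(- \frac{1}{461096}\right) = - \frac{41209}{461096}$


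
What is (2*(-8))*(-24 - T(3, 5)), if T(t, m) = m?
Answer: 464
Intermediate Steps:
(2*(-8))*(-24 - T(3, 5)) = (2*(-8))*(-24 - 1*5) = -16*(-24 - 5) = -16*(-29) = 464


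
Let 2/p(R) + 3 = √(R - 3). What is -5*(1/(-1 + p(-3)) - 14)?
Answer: 2275/31 - 10*I*√6/31 ≈ 73.387 - 0.79016*I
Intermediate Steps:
p(R) = 2/(-3 + √(-3 + R)) (p(R) = 2/(-3 + √(R - 3)) = 2/(-3 + √(-3 + R)))
-5*(1/(-1 + p(-3)) - 14) = -5*(1/(-1 + 2/(-3 + √(-3 - 3))) - 14) = -5*(1/(-1 + 2/(-3 + √(-6))) - 14) = -5*(1/(-1 + 2/(-3 + I*√6)) - 14) = -5*(-14 + 1/(-1 + 2/(-3 + I*√6))) = 70 - 5/(-1 + 2/(-3 + I*√6))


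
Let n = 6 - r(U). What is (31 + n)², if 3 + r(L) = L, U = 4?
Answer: 1296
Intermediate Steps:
r(L) = -3 + L
n = 5 (n = 6 - (-3 + 4) = 6 - 1*1 = 6 - 1 = 5)
(31 + n)² = (31 + 5)² = 36² = 1296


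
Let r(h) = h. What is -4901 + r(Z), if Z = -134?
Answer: -5035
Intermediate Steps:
-4901 + r(Z) = -4901 - 134 = -5035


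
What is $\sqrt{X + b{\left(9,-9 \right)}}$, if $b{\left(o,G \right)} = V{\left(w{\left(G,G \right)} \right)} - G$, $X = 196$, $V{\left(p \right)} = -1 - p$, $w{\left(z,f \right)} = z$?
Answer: $\sqrt{213} \approx 14.595$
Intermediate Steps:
$b{\left(o,G \right)} = -1 - 2 G$ ($b{\left(o,G \right)} = \left(-1 - G\right) - G = -1 - 2 G$)
$\sqrt{X + b{\left(9,-9 \right)}} = \sqrt{196 - -17} = \sqrt{196 + \left(-1 + 18\right)} = \sqrt{196 + 17} = \sqrt{213}$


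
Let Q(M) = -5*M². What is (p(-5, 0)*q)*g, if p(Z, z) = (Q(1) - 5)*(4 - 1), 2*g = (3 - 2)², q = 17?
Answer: -255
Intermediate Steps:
g = ½ (g = (3 - 2)²/2 = (½)*1² = (½)*1 = ½ ≈ 0.50000)
p(Z, z) = -30 (p(Z, z) = (-5*1² - 5)*(4 - 1) = (-5*1 - 5)*3 = (-5 - 5)*3 = -10*3 = -30)
(p(-5, 0)*q)*g = -30*17*(½) = -510*½ = -255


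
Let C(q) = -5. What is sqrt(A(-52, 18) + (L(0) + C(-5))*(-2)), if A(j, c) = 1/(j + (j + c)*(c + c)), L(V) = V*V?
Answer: sqrt(4070121)/638 ≈ 3.1622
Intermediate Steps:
L(V) = V**2
A(j, c) = 1/(j + 2*c*(c + j)) (A(j, c) = 1/(j + (c + j)*(2*c)) = 1/(j + 2*c*(c + j)))
sqrt(A(-52, 18) + (L(0) + C(-5))*(-2)) = sqrt(1/(-52 + 2*18**2 + 2*18*(-52)) + (0**2 - 5)*(-2)) = sqrt(1/(-52 + 2*324 - 1872) + (0 - 5)*(-2)) = sqrt(1/(-52 + 648 - 1872) - 5*(-2)) = sqrt(1/(-1276) + 10) = sqrt(-1/1276 + 10) = sqrt(12759/1276) = sqrt(4070121)/638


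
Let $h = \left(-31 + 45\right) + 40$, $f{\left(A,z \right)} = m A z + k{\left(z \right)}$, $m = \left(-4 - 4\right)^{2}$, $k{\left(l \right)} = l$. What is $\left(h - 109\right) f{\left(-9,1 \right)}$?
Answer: $31625$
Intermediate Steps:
$m = 64$ ($m = \left(-8\right)^{2} = 64$)
$f{\left(A,z \right)} = z + 64 A z$ ($f{\left(A,z \right)} = 64 A z + z = z + 64 A z$)
$h = 54$ ($h = 14 + 40 = 54$)
$\left(h - 109\right) f{\left(-9,1 \right)} = \left(54 - 109\right) 1 \left(1 + 64 \left(-9\right)\right) = - 55 \cdot 1 \left(1 - 576\right) = - 55 \cdot 1 \left(-575\right) = \left(-55\right) \left(-575\right) = 31625$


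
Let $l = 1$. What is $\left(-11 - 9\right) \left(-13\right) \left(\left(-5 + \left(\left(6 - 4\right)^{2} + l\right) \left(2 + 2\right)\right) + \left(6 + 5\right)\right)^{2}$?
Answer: $175760$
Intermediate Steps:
$\left(-11 - 9\right) \left(-13\right) \left(\left(-5 + \left(\left(6 - 4\right)^{2} + l\right) \left(2 + 2\right)\right) + \left(6 + 5\right)\right)^{2} = \left(-11 - 9\right) \left(-13\right) \left(\left(-5 + \left(\left(6 - 4\right)^{2} + 1\right) \left(2 + 2\right)\right) + \left(6 + 5\right)\right)^{2} = \left(-20\right) \left(-13\right) \left(\left(-5 + \left(2^{2} + 1\right) 4\right) + 11\right)^{2} = 260 \left(\left(-5 + \left(4 + 1\right) 4\right) + 11\right)^{2} = 260 \left(\left(-5 + 5 \cdot 4\right) + 11\right)^{2} = 260 \left(\left(-5 + 20\right) + 11\right)^{2} = 260 \left(15 + 11\right)^{2} = 260 \cdot 26^{2} = 260 \cdot 676 = 175760$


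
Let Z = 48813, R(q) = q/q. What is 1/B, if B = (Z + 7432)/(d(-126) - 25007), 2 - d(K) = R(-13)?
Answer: -25006/56245 ≈ -0.44459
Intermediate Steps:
R(q) = 1
d(K) = 1 (d(K) = 2 - 1*1 = 2 - 1 = 1)
B = -56245/25006 (B = (48813 + 7432)/(1 - 25007) = 56245/(-25006) = 56245*(-1/25006) = -56245/25006 ≈ -2.2493)
1/B = 1/(-56245/25006) = -25006/56245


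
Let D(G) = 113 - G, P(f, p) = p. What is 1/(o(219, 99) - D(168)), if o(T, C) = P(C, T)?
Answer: 1/274 ≈ 0.0036496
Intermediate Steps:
o(T, C) = T
1/(o(219, 99) - D(168)) = 1/(219 - (113 - 1*168)) = 1/(219 - (113 - 168)) = 1/(219 - 1*(-55)) = 1/(219 + 55) = 1/274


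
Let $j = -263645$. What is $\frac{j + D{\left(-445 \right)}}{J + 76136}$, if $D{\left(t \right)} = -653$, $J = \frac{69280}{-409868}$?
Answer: $- \frac{13540911583}{3900705096} \approx -3.4714$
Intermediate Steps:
$J = - \frac{17320}{102467}$ ($J = 69280 \left(- \frac{1}{409868}\right) = - \frac{17320}{102467} \approx -0.16903$)
$\frac{j + D{\left(-445 \right)}}{J + 76136} = \frac{-263645 - 653}{- \frac{17320}{102467} + 76136} = - \frac{264298}{\frac{7801410192}{102467}} = \left(-264298\right) \frac{102467}{7801410192} = - \frac{13540911583}{3900705096}$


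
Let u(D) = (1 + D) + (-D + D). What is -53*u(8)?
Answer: -477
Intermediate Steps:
u(D) = 1 + D (u(D) = (1 + D) + 0 = 1 + D)
-53*u(8) = -53*(1 + 8) = -53*9 = -477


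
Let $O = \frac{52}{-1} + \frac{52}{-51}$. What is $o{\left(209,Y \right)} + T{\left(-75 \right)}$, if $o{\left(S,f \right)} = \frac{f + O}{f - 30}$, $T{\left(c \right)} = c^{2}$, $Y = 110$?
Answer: $\frac{11476453}{2040} \approx 5625.7$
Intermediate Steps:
$O = - \frac{2704}{51}$ ($O = 52 \left(-1\right) + 52 \left(- \frac{1}{51}\right) = -52 - \frac{52}{51} = - \frac{2704}{51} \approx -53.02$)
$o{\left(S,f \right)} = \frac{- \frac{2704}{51} + f}{-30 + f}$ ($o{\left(S,f \right)} = \frac{f - \frac{2704}{51}}{f - 30} = \frac{- \frac{2704}{51} + f}{-30 + f}$)
$o{\left(209,Y \right)} + T{\left(-75 \right)} = \frac{- \frac{2704}{51} + 110}{-30 + 110} + \left(-75\right)^{2} = \frac{1}{80} \cdot \frac{2906}{51} + 5625 = \frac{1453}{2040} + 5625 = \frac{11476453}{2040}$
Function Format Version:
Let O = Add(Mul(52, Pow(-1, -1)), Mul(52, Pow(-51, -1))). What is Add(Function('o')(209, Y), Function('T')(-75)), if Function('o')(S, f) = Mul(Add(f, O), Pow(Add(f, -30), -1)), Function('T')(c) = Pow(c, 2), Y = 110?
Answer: Rational(11476453, 2040) ≈ 5625.7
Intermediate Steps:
O = Rational(-2704, 51) (O = Add(Mul(52, -1), Mul(52, Rational(-1, 51))) = Add(-52, Rational(-52, 51)) = Rational(-2704, 51) ≈ -53.020)
Function('o')(S, f) = Mul(Pow(Add(-30, f), -1), Add(Rational(-2704, 51), f)) (Function('o')(S, f) = Mul(Add(f, Rational(-2704, 51)), Pow(Add(f, -30), -1)) = Mul(Add(Rational(-2704, 51), f), Pow(Add(-30, f), -1)) = Mul(Pow(Add(-30, f), -1), Add(Rational(-2704, 51), f)))
Add(Function('o')(209, Y), Function('T')(-75)) = Add(Mul(Pow(Add(-30, 110), -1), Add(Rational(-2704, 51), 110)), Pow(-75, 2)) = Add(Mul(Pow(80, -1), Rational(2906, 51)), 5625) = Add(Mul(Rational(1, 80), Rational(2906, 51)), 5625) = Add(Rational(1453, 2040), 5625) = Rational(11476453, 2040)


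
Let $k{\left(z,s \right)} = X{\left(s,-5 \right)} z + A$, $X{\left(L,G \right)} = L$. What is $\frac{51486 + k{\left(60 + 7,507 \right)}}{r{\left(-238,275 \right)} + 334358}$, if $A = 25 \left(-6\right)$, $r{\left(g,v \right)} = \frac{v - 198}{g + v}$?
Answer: $\frac{3156285}{12371323} \approx 0.25513$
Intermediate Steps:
$r{\left(g,v \right)} = \frac{-198 + v}{g + v}$
$A = -150$
$k{\left(z,s \right)} = -150 + s z$ ($k{\left(z,s \right)} = s z - 150 = -150 + s z$)
$\frac{51486 + k{\left(60 + 7,507 \right)}}{r{\left(-238,275 \right)} + 334358} = \frac{51486 - \left(150 - 507 \left(60 + 7\right)\right)}{\frac{-198 + 275}{-238 + 275} + 334358} = \frac{51486 + \left(-150 + 507 \cdot 67\right)}{\frac{1}{37} \cdot 77 + 334358} = \frac{51486 + \left(-150 + 33969\right)}{\frac{1}{37} \cdot 77 + 334358} = \frac{51486 + 33819}{\frac{77}{37} + 334358} = \frac{85305}{\frac{12371323}{37}} = 85305 \cdot \frac{37}{12371323} = \frac{3156285}{12371323}$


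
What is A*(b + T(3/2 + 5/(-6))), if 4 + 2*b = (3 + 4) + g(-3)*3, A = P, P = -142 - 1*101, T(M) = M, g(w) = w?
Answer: 567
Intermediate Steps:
P = -243 (P = -142 - 101 = -243)
A = -243
b = -3 (b = -2 + ((3 + 4) - 3*3)/2 = -2 + (7 - 9)/2 = -2 + (1/2)*(-2) = -2 - 1 = -3)
A*(b + T(3/2 + 5/(-6))) = -243*(-3 + (3/2 + 5/(-6))) = -243*(-3 + (3*(1/2) + 5*(-1/6))) = -243*(-3 + (3/2 - 5/6)) = -243*(-3 + 2/3) = -243*(-7/3) = 567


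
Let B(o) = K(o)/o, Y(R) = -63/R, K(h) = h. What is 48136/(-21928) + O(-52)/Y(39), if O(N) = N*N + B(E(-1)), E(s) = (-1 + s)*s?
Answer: -96513622/57561 ≈ -1676.7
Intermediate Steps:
E(s) = s*(-1 + s)
B(o) = 1 (B(o) = o/o = 1)
O(N) = 1 + N² (O(N) = N*N + 1 = N² + 1 = 1 + N²)
48136/(-21928) + O(-52)/Y(39) = 48136/(-21928) + (1 + (-52)²)/((-63/39)) = 48136*(-1/21928) + (1 + 2704)/((-63*1/39)) = -6017/2741 + 2705/(-21/13) = -6017/2741 + 2705*(-13/21) = -6017/2741 - 35165/21 = -96513622/57561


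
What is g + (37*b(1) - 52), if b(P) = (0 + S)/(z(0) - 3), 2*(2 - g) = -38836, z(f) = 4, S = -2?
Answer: 19294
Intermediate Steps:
g = 19420 (g = 2 - 1/2*(-38836) = 2 + 19418 = 19420)
b(P) = -2 (b(P) = (0 - 2)/(4 - 3) = -2/1 = -2*1 = -2)
g + (37*b(1) - 52) = 19420 + (37*(-2) - 52) = 19420 + (-74 - 52) = 19420 - 126 = 19294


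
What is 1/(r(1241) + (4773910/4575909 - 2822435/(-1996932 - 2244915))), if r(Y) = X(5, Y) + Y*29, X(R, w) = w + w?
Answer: 2156700651547/82974115810279102 ≈ 2.5992e-5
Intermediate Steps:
X(R, w) = 2*w
r(Y) = 31*Y (r(Y) = 2*Y + Y*29 = 2*Y + 29*Y = 31*Y)
1/(r(1241) + (4773910/4575909 - 2822435/(-1996932 - 2244915))) = 1/(31*1241 + (4773910/4575909 - 2822435/(-1996932 - 2244915))) = 1/(38471 + (4773910*(1/4575909) - 2822435/(-4241847))) = 1/(38471 + (4773910/4575909 - 2822435*(-1/4241847))) = 1/(38471 + (4773910/4575909 + 2822435/4241847)) = 1/(38471 + 3685044614465/2156700651547) = 1/(82974115810279102/2156700651547) = 2156700651547/82974115810279102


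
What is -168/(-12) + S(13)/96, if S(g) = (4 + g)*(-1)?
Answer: 1327/96 ≈ 13.823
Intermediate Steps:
S(g) = -4 - g
-168/(-12) + S(13)/96 = -168/(-12) + (-4 - 1*13)/96 = -168*(-1/12) + (-4 - 13)*(1/96) = 14 - 17*1/96 = 14 - 17/96 = 1327/96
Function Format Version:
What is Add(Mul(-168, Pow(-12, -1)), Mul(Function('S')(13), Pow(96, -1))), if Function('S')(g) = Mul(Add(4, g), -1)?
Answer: Rational(1327, 96) ≈ 13.823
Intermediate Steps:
Function('S')(g) = Add(-4, Mul(-1, g))
Add(Mul(-168, Pow(-12, -1)), Mul(Function('S')(13), Pow(96, -1))) = Add(Mul(-168, Pow(-12, -1)), Mul(Add(-4, Mul(-1, 13)), Pow(96, -1))) = Add(Mul(-168, Rational(-1, 12)), Mul(Add(-4, -13), Rational(1, 96))) = Add(14, Mul(-17, Rational(1, 96))) = Add(14, Rational(-17, 96)) = Rational(1327, 96)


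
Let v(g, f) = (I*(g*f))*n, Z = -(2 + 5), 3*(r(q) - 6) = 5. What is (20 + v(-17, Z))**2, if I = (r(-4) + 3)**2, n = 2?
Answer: 59483307664/81 ≈ 7.3436e+8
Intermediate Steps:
r(q) = 23/3 (r(q) = 6 + (1/3)*5 = 6 + 5/3 = 23/3)
Z = -7 (Z = -1*7 = -7)
I = 1024/9 (I = (23/3 + 3)**2 = (32/3)**2 = 1024/9 ≈ 113.78)
v(g, f) = 2048*f*g/9 (v(g, f) = (1024*(g*f)/9)*2 = (1024*(f*g)/9)*2 = (1024*f*g/9)*2 = 2048*f*g/9)
(20 + v(-17, Z))**2 = (20 + (2048/9)*(-7)*(-17))**2 = (20 + 243712/9)**2 = (243892/9)**2 = 59483307664/81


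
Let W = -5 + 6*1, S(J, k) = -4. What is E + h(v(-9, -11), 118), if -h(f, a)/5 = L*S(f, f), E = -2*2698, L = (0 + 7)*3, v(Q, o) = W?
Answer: -4976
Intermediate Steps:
W = 1 (W = -5 + 6 = 1)
v(Q, o) = 1
L = 21 (L = 7*3 = 21)
E = -5396
h(f, a) = 420 (h(f, a) = -105*(-4) = -5*(-84) = 420)
E + h(v(-9, -11), 118) = -5396 + 420 = -4976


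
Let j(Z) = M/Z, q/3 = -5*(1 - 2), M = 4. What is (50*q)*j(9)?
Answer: 1000/3 ≈ 333.33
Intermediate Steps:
q = 15 (q = 3*(-5*(1 - 2)) = 3*(-5*(-1)) = 3*5 = 15)
j(Z) = 4/Z
(50*q)*j(9) = (50*15)*(4/9) = 750*(4*(⅑)) = 750*(4/9) = 1000/3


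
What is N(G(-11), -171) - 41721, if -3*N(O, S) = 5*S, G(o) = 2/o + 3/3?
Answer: -41436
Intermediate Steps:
G(o) = 1 + 2/o (G(o) = 2/o + 3*(⅓) = 2/o + 1 = 1 + 2/o)
N(O, S) = -5*S/3
N(G(-11), -171) - 41721 = -5/3*(-171) - 41721 = 285 - 41721 = -41436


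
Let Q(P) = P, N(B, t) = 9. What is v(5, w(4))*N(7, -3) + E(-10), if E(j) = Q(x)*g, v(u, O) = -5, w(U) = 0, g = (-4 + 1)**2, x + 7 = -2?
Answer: -126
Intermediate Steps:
x = -9 (x = -7 - 2 = -9)
g = 9 (g = (-3)**2 = 9)
E(j) = -81 (E(j) = -9*9 = -81)
v(5, w(4))*N(7, -3) + E(-10) = -5*9 - 81 = -45 - 81 = -126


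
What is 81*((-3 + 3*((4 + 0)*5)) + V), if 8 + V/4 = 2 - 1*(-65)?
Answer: 23733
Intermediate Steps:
V = 236 (V = -32 + 4*(2 - 1*(-65)) = -32 + 4*(2 + 65) = -32 + 4*67 = -32 + 268 = 236)
81*((-3 + 3*((4 + 0)*5)) + V) = 81*((-3 + 3*((4 + 0)*5)) + 236) = 81*((-3 + 3*(4*5)) + 236) = 81*((-3 + 3*20) + 236) = 81*((-3 + 60) + 236) = 81*(57 + 236) = 81*293 = 23733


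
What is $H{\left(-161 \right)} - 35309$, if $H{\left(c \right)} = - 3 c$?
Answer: $-34826$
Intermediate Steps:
$H{\left(-161 \right)} - 35309 = \left(-3\right) \left(-161\right) - 35309 = 483 - 35309 = -34826$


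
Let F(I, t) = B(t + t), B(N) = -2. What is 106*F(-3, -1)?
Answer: -212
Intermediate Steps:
F(I, t) = -2
106*F(-3, -1) = 106*(-2) = -212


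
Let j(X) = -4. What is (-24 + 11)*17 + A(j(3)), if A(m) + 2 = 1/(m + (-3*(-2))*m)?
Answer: -6245/28 ≈ -223.04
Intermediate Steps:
A(m) = -2 + 1/(7*m) (A(m) = -2 + 1/(m + (-3*(-2))*m) = -2 + 1/(m + 6*m) = -2 + 1/(7*m))
(-24 + 11)*17 + A(j(3)) = (-24 + 11)*17 + (-2 + (⅐)/(-4)) = -13*17 + (-2 + (⅐)*(-¼)) = -221 + (-2 - 1/28) = -221 - 57/28 = -6245/28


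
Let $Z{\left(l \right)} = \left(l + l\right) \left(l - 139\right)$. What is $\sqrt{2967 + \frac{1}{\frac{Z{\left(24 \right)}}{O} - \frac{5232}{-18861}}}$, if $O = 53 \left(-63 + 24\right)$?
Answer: $\frac{5 \sqrt{1209673933381846}}{3192424} \approx 54.473$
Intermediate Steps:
$O = -2067$ ($O = 53 \left(-39\right) = -2067$)
$Z{\left(l \right)} = 2 l \left(-139 + l\right)$
$\sqrt{2967 + \frac{1}{\frac{Z{\left(24 \right)}}{O} - \frac{5232}{-18861}}} = \sqrt{2967 + \frac{1}{\frac{2 \cdot 24 \left(-139 + 24\right)}{-2067} - \frac{5232}{-18861}}} = \sqrt{2967 + \frac{1}{2 \cdot 24 \left(-115\right) \left(- \frac{1}{2067}\right) - - \frac{1744}{6287}}} = \sqrt{2967 + \frac{1}{\left(-5520\right) \left(- \frac{1}{2067}\right) + \frac{1744}{6287}}} = \sqrt{2967 + \frac{1}{\frac{1840}{689} + \frac{1744}{6287}}} = \sqrt{2967 + \frac{1}{\frac{12769696}{4331743}}} = \sqrt{2967 + \frac{4331743}{12769696}} = \sqrt{\frac{37892019775}{12769696}} = \frac{5 \sqrt{1209673933381846}}{3192424}$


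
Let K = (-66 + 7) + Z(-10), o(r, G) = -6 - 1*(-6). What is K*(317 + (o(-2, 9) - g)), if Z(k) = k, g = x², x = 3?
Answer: -21252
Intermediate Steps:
o(r, G) = 0 (o(r, G) = -6 + 6 = 0)
g = 9 (g = 3² = 9)
K = -69 (K = (-66 + 7) - 10 = -59 - 10 = -69)
K*(317 + (o(-2, 9) - g)) = -69*(317 + (0 - 1*9)) = -69*(317 + (0 - 9)) = -69*(317 - 9) = -69*308 = -21252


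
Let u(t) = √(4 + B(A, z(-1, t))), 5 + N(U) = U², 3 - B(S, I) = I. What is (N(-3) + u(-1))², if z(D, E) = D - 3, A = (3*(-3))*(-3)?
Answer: (4 + √11)² ≈ 53.533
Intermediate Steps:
A = 27 (A = -9*(-3) = 27)
z(D, E) = -3 + D
B(S, I) = 3 - I
N(U) = -5 + U²
u(t) = √11 (u(t) = √(4 + (3 - (-3 - 1))) = √(4 + (3 - 1*(-4))) = √(4 + (3 + 4)) = √(4 + 7) = √11)
(N(-3) + u(-1))² = ((-5 + (-3)²) + √11)² = ((-5 + 9) + √11)² = (4 + √11)²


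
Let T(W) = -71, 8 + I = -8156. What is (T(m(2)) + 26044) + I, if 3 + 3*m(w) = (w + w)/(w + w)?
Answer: 17809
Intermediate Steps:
I = -8164 (I = -8 - 8156 = -8164)
m(w) = -⅔ (m(w) = -1 + ((w + w)/(w + w))/3 = -1 + ((2*w)/((2*w)))/3 = -1 + ((2*w)*(1/(2*w)))/3 = -1 + (⅓)*1 = -1 + ⅓ = -⅔)
(T(m(2)) + 26044) + I = (-71 + 26044) - 8164 = 25973 - 8164 = 17809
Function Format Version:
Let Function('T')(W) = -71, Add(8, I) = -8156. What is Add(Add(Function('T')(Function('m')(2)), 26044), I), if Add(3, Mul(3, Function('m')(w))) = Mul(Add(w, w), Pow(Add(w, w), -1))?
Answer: 17809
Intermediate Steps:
I = -8164 (I = Add(-8, -8156) = -8164)
Function('m')(w) = Rational(-2, 3) (Function('m')(w) = Add(-1, Mul(Rational(1, 3), Mul(Add(w, w), Pow(Add(w, w), -1)))) = Add(-1, Mul(Rational(1, 3), Mul(Mul(2, w), Pow(Mul(2, w), -1)))) = Add(-1, Mul(Rational(1, 3), Mul(Mul(2, w), Mul(Rational(1, 2), Pow(w, -1))))) = Add(-1, Mul(Rational(1, 3), 1)) = Add(-1, Rational(1, 3)) = Rational(-2, 3))
Add(Add(Function('T')(Function('m')(2)), 26044), I) = Add(Add(-71, 26044), -8164) = Add(25973, -8164) = 17809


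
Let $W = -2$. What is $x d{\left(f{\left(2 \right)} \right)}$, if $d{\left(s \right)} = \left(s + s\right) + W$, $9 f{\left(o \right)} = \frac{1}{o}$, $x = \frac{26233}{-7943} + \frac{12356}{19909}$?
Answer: $\frac{2403398171}{474411561} \approx 5.0661$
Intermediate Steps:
$x = - \frac{424129089}{158137187}$ ($x = 26233 \left(- \frac{1}{7943}\right) + 12356 \cdot \frac{1}{19909} = - \frac{26233}{7943} + \frac{12356}{19909} = - \frac{424129089}{158137187} \approx -2.682$)
$f{\left(o \right)} = \frac{1}{9 o}$
$d{\left(s \right)} = -2 + 2 s$ ($d{\left(s \right)} = \left(s + s\right) - 2 = 2 s - 2 = -2 + 2 s$)
$x d{\left(f{\left(2 \right)} \right)} = - \frac{424129089 \left(-2 + 2 \frac{1}{9 \cdot 2}\right)}{158137187} = - \frac{424129089 \left(-2 + 2 \cdot \frac{1}{9} \cdot \frac{1}{2}\right)}{158137187} = - \frac{424129089 \left(-2 + 2 \cdot \frac{1}{18}\right)}{158137187} = - \frac{424129089 \left(-2 + \frac{1}{9}\right)}{158137187} = \left(- \frac{424129089}{158137187}\right) \left(- \frac{17}{9}\right) = \frac{2403398171}{474411561}$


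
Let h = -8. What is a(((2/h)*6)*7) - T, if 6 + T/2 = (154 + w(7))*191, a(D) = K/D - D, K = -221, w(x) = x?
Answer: -2581255/42 ≈ -61458.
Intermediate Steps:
a(D) = -D - 221/D (a(D) = -221/D - D = -D - 221/D)
T = 61490 (T = -12 + 2*((154 + 7)*191) = -12 + 2*(161*191) = -12 + 2*30751 = -12 + 61502 = 61490)
a(((2/h)*6)*7) - T = (-(2/(-8))*6*7 - 221/(((2/(-8))*6)*7)) - 1*61490 = (-(2*(-⅛))*6*7 - 221/(((2*(-⅛))*6)*7)) - 61490 = (-(-¼*6)*7 - 221/(-¼*6*7)) - 61490 = (-(-3)*7/2 - 221/((-3/2*7))) - 61490 = (-1*(-21/2) - 221/(-21/2)) - 61490 = (21/2 - 221*(-2/21)) - 61490 = (21/2 + 442/21) - 61490 = 1325/42 - 61490 = -2581255/42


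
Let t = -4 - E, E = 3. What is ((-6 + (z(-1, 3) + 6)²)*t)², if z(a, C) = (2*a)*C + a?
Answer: 1225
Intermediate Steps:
z(a, C) = a + 2*C*a (z(a, C) = 2*C*a + a = a + 2*C*a)
t = -7 (t = -4 - 1*3 = -4 - 3 = -7)
((-6 + (z(-1, 3) + 6)²)*t)² = ((-6 + (-(1 + 2*3) + 6)²)*(-7))² = ((-6 + (-(1 + 6) + 6)²)*(-7))² = ((-6 + (-1*7 + 6)²)*(-7))² = ((-6 + (-7 + 6)²)*(-7))² = ((-6 + (-1)²)*(-7))² = ((-6 + 1)*(-7))² = (-5*(-7))² = 35² = 1225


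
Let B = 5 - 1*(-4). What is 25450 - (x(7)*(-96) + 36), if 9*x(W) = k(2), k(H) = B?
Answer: 25510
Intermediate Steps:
B = 9 (B = 5 + 4 = 9)
k(H) = 9
x(W) = 1 (x(W) = (1/9)*9 = 1)
25450 - (x(7)*(-96) + 36) = 25450 - (1*(-96) + 36) = 25450 - (-96 + 36) = 25450 - 1*(-60) = 25450 + 60 = 25510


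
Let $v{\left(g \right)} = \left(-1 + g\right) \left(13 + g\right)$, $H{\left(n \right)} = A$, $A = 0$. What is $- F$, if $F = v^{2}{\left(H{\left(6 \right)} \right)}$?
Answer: $-169$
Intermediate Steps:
$H{\left(n \right)} = 0$
$F = 169$ ($F = \left(-13 + 0^{2} + 12 \cdot 0\right)^{2} = \left(-13 + 0 + 0\right)^{2} = \left(-13\right)^{2} = 169$)
$- F = \left(-1\right) 169 = -169$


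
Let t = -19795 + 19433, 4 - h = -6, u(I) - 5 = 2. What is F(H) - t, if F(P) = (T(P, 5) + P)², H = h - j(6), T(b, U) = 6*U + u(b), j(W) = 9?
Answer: 1806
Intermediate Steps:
u(I) = 7 (u(I) = 5 + 2 = 7)
h = 10 (h = 4 - 1*(-6) = 4 + 6 = 10)
T(b, U) = 7 + 6*U (T(b, U) = 6*U + 7 = 7 + 6*U)
t = -362
H = 1 (H = 10 - 1*9 = 10 - 9 = 1)
F(P) = (37 + P)² (F(P) = ((7 + 6*5) + P)² = ((7 + 30) + P)² = (37 + P)²)
F(H) - t = (37 + 1)² - 1*(-362) = 38² + 362 = 1444 + 362 = 1806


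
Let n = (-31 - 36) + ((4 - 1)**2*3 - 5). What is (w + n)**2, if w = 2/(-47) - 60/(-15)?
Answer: 3721041/2209 ≈ 1684.5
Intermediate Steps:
w = 186/47 (w = 2*(-1/47) - 60*(-1/15) = -2/47 + 4 = 186/47 ≈ 3.9574)
n = -45 (n = -67 + (3**2*3 - 5) = -67 + (9*3 - 5) = -67 + (27 - 5) = -67 + 22 = -45)
(w + n)**2 = (186/47 - 45)**2 = (-1929/47)**2 = 3721041/2209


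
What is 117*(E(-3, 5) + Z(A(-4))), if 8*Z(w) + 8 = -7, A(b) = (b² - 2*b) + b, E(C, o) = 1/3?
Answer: -1443/8 ≈ -180.38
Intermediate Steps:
E(C, o) = ⅓
A(b) = b² - b
Z(w) = -15/8 (Z(w) = -1 + (⅛)*(-7) = -1 - 7/8 = -15/8)
117*(E(-3, 5) + Z(A(-4))) = 117*(⅓ - 15/8) = 117*(-37/24) = -1443/8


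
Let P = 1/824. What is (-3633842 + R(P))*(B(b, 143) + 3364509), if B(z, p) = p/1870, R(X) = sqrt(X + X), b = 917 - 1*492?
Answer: -1039218023274103/85 + 571966543*sqrt(103)/35020 ≈ -1.2226e+13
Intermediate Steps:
P = 1/824 ≈ 0.0012136
b = 425 (b = 917 - 492 = 425)
R(X) = sqrt(2)*sqrt(X) (R(X) = sqrt(2*X) = sqrt(2)*sqrt(X))
B(z, p) = p/1870 (B(z, p) = p*(1/1870) = p/1870)
(-3633842 + R(P))*(B(b, 143) + 3364509) = (-3633842 + sqrt(2)*sqrt(1/824))*((1/1870)*143 + 3364509) = (-3633842 + sqrt(2)*(sqrt(206)/412))*(13/170 + 3364509) = (-3633842 + sqrt(103)/206)*(571966543/170) = -1039218023274103/85 + 571966543*sqrt(103)/35020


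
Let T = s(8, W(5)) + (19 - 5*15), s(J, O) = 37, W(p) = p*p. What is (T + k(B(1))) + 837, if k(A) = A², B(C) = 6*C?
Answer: 854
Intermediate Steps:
W(p) = p²
T = -19 (T = 37 + (19 - 5*15) = 37 + (19 - 75) = 37 - 56 = -19)
(T + k(B(1))) + 837 = (-19 + (6*1)²) + 837 = (-19 + 6²) + 837 = (-19 + 36) + 837 = 17 + 837 = 854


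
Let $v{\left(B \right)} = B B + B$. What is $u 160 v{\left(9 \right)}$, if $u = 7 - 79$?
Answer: $-1036800$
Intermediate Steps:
$u = -72$ ($u = 7 - 79 = -72$)
$v{\left(B \right)} = B + B^{2}$ ($v{\left(B \right)} = B^{2} + B = B + B^{2}$)
$u 160 v{\left(9 \right)} = \left(-72\right) 160 \cdot 9 \left(1 + 9\right) = - 11520 \cdot 9 \cdot 10 = \left(-11520\right) 90 = -1036800$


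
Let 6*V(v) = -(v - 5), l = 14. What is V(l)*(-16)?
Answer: 24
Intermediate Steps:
V(v) = ⅚ - v/6 (V(v) = (-(v - 5))/6 = (-(-5 + v))/6 = (5 - v)/6 = ⅚ - v/6)
V(l)*(-16) = (⅚ - ⅙*14)*(-16) = (⅚ - 7/3)*(-16) = -3/2*(-16) = 24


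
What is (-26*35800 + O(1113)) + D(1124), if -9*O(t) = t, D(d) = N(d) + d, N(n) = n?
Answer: -2786027/3 ≈ -9.2868e+5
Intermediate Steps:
D(d) = 2*d (D(d) = d + d = 2*d)
O(t) = -t/9
(-26*35800 + O(1113)) + D(1124) = (-26*35800 - ⅑*1113) + 2*1124 = (-930800 - 371/3) + 2248 = -2792771/3 + 2248 = -2786027/3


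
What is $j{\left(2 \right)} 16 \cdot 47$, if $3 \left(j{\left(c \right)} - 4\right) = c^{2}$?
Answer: $\frac{12032}{3} \approx 4010.7$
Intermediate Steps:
$j{\left(c \right)} = 4 + \frac{c^{2}}{3}$
$j{\left(2 \right)} 16 \cdot 47 = \left(4 + \frac{2^{2}}{3}\right) 16 \cdot 47 = \left(4 + \frac{1}{3} \cdot 4\right) 16 \cdot 47 = \left(4 + \frac{4}{3}\right) 16 \cdot 47 = \frac{16}{3} \cdot 16 \cdot 47 = \frac{256}{3} \cdot 47 = \frac{12032}{3}$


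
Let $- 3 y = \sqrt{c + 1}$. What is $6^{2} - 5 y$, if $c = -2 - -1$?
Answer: $36$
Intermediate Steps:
$c = -1$ ($c = -2 + 1 = -1$)
$y = 0$ ($y = - \frac{\sqrt{-1 + 1}}{3} = - \frac{\sqrt{0}}{3} = \left(- \frac{1}{3}\right) 0 = 0$)
$6^{2} - 5 y = 6^{2} - 0 = 36 + 0 = 36$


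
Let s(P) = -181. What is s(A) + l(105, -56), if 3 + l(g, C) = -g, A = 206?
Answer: -289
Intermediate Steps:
l(g, C) = -3 - g
s(A) + l(105, -56) = -181 + (-3 - 1*105) = -181 + (-3 - 105) = -181 - 108 = -289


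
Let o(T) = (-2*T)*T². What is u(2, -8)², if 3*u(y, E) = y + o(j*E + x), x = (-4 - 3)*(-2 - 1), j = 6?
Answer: 1549839424/9 ≈ 1.7220e+8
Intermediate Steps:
x = 21 (x = -7*(-3) = 21)
o(T) = -2*T³
u(y, E) = -2*(21 + 6*E)³/3 + y/3 (u(y, E) = (y - 2*(6*E + 21)³)/3 = (y - 2*(21 + 6*E)³)/3 = -2*(21 + 6*E)³/3 + y/3)
u(2, -8)² = (-18*(7 + 2*(-8))³ + (⅓)*2)² = (-18*(7 - 16)³ + ⅔)² = (-18*(-9)³ + ⅔)² = (-18*(-729) + ⅔)² = (13122 + ⅔)² = (39368/3)² = 1549839424/9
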